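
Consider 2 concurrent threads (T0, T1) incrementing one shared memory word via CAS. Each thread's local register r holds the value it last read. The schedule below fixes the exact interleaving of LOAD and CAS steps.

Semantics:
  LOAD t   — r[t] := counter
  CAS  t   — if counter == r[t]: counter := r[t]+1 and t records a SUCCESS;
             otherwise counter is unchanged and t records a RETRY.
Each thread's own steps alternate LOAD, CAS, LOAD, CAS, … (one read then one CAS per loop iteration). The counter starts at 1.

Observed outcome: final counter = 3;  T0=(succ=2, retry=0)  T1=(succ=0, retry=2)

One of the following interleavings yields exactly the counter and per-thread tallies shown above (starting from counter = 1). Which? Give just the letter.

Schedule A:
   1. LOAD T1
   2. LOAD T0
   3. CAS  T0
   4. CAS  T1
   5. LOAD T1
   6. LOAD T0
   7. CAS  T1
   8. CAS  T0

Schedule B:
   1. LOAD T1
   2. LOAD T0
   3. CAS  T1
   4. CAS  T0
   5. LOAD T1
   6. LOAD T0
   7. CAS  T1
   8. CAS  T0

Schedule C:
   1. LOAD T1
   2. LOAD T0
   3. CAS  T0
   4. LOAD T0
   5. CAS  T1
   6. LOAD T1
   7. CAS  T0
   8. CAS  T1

C

Tracing schedule C:
1. LOAD T1 → mem=1 r[T1]=1 [LOAD]
2. LOAD T0 → mem=1 r[T0]=1 [LOAD]
3. CAS T0 → mem=2 r[T0]=1 [OK]
4. LOAD T0 → mem=2 r[T0]=2 [LOAD]
5. CAS T1 → mem=2 r[T1]=1 [RETRY]
6. LOAD T1 → mem=2 r[T1]=2 [LOAD]
7. CAS T0 → mem=3 r[T0]=2 [OK]
8. CAS T1 → mem=3 r[T1]=2 [RETRY]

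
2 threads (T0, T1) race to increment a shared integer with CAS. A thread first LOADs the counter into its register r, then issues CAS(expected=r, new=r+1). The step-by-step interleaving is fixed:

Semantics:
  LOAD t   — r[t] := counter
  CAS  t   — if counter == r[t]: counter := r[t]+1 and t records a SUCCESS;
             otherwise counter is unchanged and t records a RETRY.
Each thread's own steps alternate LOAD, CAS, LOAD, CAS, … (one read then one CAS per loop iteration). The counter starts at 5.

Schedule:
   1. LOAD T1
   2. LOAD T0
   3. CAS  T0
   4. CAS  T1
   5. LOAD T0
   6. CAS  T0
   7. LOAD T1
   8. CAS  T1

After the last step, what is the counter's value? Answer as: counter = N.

counter = 8

T1 LOAD — after: cnt=5, r=5 — load
T0 LOAD — after: cnt=5, r=5 — load
T0 CAS — after: cnt=6, r=5 — ok
T1 CAS — after: cnt=6, r=5 — retry
T0 LOAD — after: cnt=6, r=6 — load
T0 CAS — after: cnt=7, r=6 — ok
T1 LOAD — after: cnt=7, r=7 — load
T1 CAS — after: cnt=8, r=7 — ok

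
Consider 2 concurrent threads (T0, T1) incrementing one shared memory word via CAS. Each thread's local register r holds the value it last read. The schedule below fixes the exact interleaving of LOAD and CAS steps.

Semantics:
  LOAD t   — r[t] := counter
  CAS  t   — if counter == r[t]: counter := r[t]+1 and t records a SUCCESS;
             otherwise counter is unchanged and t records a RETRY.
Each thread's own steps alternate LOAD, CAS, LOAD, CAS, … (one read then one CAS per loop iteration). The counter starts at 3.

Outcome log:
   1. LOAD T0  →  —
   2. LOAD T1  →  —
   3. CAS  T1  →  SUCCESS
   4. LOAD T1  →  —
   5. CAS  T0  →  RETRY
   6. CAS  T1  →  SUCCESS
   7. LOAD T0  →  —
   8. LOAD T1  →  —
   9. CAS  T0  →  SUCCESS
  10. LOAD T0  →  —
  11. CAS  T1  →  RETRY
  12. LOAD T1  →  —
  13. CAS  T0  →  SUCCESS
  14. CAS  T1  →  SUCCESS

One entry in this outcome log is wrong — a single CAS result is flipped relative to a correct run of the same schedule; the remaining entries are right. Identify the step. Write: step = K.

step = 14

Reference trace:
[1] T0.load  rd  (counter 3, T0.r 3)
[2] T1.load  rd  (counter 3, T1.r 3)
[3] T1.cas  hit  (counter 4, T1.r 3)
[4] T1.load  rd  (counter 4, T1.r 4)
[5] T0.cas  miss  (counter 4, T0.r 3)
[6] T1.cas  hit  (counter 5, T1.r 4)
[7] T0.load  rd  (counter 5, T0.r 5)
[8] T1.load  rd  (counter 5, T1.r 5)
[9] T0.cas  hit  (counter 6, T0.r 5)
[10] T0.load  rd  (counter 6, T0.r 6)
[11] T1.cas  miss  (counter 6, T1.r 5)
[12] T1.load  rd  (counter 6, T1.r 6)
[13] T0.cas  hit  (counter 7, T0.r 6)
[14] T1.cas  miss  (counter 7, T1.r 6)
Mismatch at 14.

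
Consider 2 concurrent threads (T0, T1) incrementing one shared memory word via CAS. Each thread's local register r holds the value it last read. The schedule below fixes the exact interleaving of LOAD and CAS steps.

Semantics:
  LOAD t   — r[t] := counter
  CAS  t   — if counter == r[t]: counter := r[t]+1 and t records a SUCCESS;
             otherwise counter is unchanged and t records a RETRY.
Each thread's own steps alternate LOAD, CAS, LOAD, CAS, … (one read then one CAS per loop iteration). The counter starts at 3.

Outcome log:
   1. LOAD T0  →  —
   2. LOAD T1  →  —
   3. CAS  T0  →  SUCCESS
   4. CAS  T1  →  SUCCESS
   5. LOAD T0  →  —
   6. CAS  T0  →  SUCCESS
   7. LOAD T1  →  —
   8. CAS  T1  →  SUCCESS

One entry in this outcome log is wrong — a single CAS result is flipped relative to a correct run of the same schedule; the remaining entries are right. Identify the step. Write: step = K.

step = 4

Correct run:
[1] T0.load  rd  (counter 3, T0.r 3)
[2] T1.load  rd  (counter 3, T1.r 3)
[3] T0.cas  hit  (counter 4, T0.r 3)
[4] T1.cas  miss  (counter 4, T1.r 3)
[5] T0.load  rd  (counter 4, T0.r 4)
[6] T0.cas  hit  (counter 5, T0.r 4)
[7] T1.load  rd  (counter 5, T1.r 5)
[8] T1.cas  hit  (counter 6, T1.r 5)
Flip is step 4.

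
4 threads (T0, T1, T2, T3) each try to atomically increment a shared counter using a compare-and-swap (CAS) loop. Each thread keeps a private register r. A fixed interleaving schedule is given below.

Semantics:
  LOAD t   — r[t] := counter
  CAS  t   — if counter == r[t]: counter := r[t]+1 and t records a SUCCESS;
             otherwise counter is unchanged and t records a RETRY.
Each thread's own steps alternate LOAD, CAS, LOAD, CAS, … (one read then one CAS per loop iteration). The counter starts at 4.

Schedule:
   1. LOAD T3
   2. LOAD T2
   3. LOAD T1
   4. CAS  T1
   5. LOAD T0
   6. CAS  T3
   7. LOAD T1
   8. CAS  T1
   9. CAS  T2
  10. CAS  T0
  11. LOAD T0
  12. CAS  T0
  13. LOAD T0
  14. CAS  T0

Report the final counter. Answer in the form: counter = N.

counter = 8

   1) LOAD T3:  M=4  r_T3=4
   2) LOAD T2:  M=4  r_T2=4
   3) LOAD T1:  M=4  r_T1=4
   4) CAS  T1:  M=5  r_T1=4 ✓
   5) LOAD T0:  M=5  r_T0=5
   6) CAS  T3:  M=5  r_T3=4 ✗
   7) LOAD T1:  M=5  r_T1=5
   8) CAS  T1:  M=6  r_T1=5 ✓
   9) CAS  T2:  M=6  r_T2=4 ✗
  10) CAS  T0:  M=6  r_T0=5 ✗
  11) LOAD T0:  M=6  r_T0=6
  12) CAS  T0:  M=7  r_T0=6 ✓
  13) LOAD T0:  M=7  r_T0=7
  14) CAS  T0:  M=8  r_T0=7 ✓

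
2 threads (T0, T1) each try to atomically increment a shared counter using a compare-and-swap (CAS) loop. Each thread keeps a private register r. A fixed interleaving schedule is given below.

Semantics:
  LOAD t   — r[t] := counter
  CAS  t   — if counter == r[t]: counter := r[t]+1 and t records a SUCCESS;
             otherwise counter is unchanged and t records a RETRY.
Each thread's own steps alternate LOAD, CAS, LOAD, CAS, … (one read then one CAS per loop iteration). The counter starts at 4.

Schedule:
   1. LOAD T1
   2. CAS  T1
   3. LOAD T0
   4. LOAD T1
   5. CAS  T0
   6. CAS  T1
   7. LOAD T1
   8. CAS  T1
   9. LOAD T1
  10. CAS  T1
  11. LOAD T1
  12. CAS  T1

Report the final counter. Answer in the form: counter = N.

T1 LOAD — after: cnt=4, r=4 — load
T1 CAS — after: cnt=5, r=4 — ok
T0 LOAD — after: cnt=5, r=5 — load
T1 LOAD — after: cnt=5, r=5 — load
T0 CAS — after: cnt=6, r=5 — ok
T1 CAS — after: cnt=6, r=5 — retry
T1 LOAD — after: cnt=6, r=6 — load
T1 CAS — after: cnt=7, r=6 — ok
T1 LOAD — after: cnt=7, r=7 — load
T1 CAS — after: cnt=8, r=7 — ok
T1 LOAD — after: cnt=8, r=8 — load
T1 CAS — after: cnt=9, r=8 — ok

counter = 9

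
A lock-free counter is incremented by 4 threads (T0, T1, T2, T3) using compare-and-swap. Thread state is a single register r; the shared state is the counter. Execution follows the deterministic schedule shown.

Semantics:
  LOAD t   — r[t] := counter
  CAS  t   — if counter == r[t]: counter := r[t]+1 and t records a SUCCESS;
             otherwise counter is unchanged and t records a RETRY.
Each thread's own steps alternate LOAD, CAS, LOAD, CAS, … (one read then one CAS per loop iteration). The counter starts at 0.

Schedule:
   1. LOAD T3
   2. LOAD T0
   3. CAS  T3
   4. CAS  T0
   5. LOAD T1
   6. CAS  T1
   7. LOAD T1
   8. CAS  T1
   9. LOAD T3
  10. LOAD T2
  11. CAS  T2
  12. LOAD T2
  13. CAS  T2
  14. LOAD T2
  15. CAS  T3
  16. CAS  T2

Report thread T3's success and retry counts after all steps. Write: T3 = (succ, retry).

T3 = (1, 1)

step 1: T3 LOAD ⇒ load; ctr=0 reg=0
step 2: T0 LOAD ⇒ load; ctr=0 reg=0
step 3: T3 CAS ⇒ ok; ctr=1 reg=0
step 4: T0 CAS ⇒ retry; ctr=1 reg=0
step 5: T1 LOAD ⇒ load; ctr=1 reg=1
step 6: T1 CAS ⇒ ok; ctr=2 reg=1
step 7: T1 LOAD ⇒ load; ctr=2 reg=2
step 8: T1 CAS ⇒ ok; ctr=3 reg=2
step 9: T3 LOAD ⇒ load; ctr=3 reg=3
step 10: T2 LOAD ⇒ load; ctr=3 reg=3
step 11: T2 CAS ⇒ ok; ctr=4 reg=3
step 12: T2 LOAD ⇒ load; ctr=4 reg=4
step 13: T2 CAS ⇒ ok; ctr=5 reg=4
step 14: T2 LOAD ⇒ load; ctr=5 reg=5
step 15: T3 CAS ⇒ retry; ctr=5 reg=3
step 16: T2 CAS ⇒ ok; ctr=6 reg=5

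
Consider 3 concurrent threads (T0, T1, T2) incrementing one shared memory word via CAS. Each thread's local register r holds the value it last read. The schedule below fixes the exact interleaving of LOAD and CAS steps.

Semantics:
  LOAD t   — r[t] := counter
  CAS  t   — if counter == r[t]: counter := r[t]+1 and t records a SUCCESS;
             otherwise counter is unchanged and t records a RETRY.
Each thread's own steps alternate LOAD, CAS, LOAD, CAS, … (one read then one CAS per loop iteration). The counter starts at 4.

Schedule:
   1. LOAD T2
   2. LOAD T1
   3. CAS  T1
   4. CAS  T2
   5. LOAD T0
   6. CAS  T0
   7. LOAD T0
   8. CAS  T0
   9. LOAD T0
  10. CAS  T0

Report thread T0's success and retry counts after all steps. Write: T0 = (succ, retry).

T0 = (3, 0)

[1] T2.load  rd  (counter 4, T2.r 4)
[2] T1.load  rd  (counter 4, T1.r 4)
[3] T1.cas  hit  (counter 5, T1.r 4)
[4] T2.cas  miss  (counter 5, T2.r 4)
[5] T0.load  rd  (counter 5, T0.r 5)
[6] T0.cas  hit  (counter 6, T0.r 5)
[7] T0.load  rd  (counter 6, T0.r 6)
[8] T0.cas  hit  (counter 7, T0.r 6)
[9] T0.load  rd  (counter 7, T0.r 7)
[10] T0.cas  hit  (counter 8, T0.r 7)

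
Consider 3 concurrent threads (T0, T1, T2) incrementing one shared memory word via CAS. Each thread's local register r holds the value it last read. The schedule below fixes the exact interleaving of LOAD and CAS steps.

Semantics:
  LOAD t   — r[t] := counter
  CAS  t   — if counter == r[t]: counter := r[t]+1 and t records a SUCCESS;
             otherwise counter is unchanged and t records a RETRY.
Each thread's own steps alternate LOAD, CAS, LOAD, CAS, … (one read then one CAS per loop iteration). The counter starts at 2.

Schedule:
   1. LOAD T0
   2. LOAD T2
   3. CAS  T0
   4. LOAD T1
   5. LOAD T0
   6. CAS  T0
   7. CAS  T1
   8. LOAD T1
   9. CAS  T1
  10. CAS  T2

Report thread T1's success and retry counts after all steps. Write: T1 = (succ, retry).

T1 = (1, 1)

   1) LOAD T0:  M=2  r_T0=2
   2) LOAD T2:  M=2  r_T2=2
   3) CAS  T0:  M=3  r_T0=2 ✓
   4) LOAD T1:  M=3  r_T1=3
   5) LOAD T0:  M=3  r_T0=3
   6) CAS  T0:  M=4  r_T0=3 ✓
   7) CAS  T1:  M=4  r_T1=3 ✗
   8) LOAD T1:  M=4  r_T1=4
   9) CAS  T1:  M=5  r_T1=4 ✓
  10) CAS  T2:  M=5  r_T2=2 ✗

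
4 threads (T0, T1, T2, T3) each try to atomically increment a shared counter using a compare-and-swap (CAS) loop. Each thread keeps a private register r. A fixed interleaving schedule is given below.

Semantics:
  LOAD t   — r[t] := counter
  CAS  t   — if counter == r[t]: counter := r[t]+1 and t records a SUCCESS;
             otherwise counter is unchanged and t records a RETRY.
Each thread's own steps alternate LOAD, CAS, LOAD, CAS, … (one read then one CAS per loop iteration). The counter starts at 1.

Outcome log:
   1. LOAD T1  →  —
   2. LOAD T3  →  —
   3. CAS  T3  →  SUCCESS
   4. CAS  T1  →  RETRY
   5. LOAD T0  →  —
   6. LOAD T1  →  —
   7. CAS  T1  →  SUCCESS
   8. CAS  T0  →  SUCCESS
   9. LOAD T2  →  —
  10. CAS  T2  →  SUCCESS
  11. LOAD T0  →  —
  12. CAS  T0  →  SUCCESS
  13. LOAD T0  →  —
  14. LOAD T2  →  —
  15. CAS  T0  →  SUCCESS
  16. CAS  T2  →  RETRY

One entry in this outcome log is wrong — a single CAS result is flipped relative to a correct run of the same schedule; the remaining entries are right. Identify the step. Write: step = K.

Re-executing:
   1) LOAD T1:  M=1  r_T1=1
   2) LOAD T3:  M=1  r_T3=1
   3) CAS  T3:  M=2  r_T3=1 ✓
   4) CAS  T1:  M=2  r_T1=1 ✗
   5) LOAD T0:  M=2  r_T0=2
   6) LOAD T1:  M=2  r_T1=2
   7) CAS  T1:  M=3  r_T1=2 ✓
   8) CAS  T0:  M=3  r_T0=2 ✗
   9) LOAD T2:  M=3  r_T2=3
  10) CAS  T2:  M=4  r_T2=3 ✓
  11) LOAD T0:  M=4  r_T0=4
  12) CAS  T0:  M=5  r_T0=4 ✓
  13) LOAD T0:  M=5  r_T0=5
  14) LOAD T2:  M=5  r_T2=5
  15) CAS  T0:  M=6  r_T0=5 ✓
  16) CAS  T2:  M=6  r_T2=5 ✗
Flip is step 8.

step = 8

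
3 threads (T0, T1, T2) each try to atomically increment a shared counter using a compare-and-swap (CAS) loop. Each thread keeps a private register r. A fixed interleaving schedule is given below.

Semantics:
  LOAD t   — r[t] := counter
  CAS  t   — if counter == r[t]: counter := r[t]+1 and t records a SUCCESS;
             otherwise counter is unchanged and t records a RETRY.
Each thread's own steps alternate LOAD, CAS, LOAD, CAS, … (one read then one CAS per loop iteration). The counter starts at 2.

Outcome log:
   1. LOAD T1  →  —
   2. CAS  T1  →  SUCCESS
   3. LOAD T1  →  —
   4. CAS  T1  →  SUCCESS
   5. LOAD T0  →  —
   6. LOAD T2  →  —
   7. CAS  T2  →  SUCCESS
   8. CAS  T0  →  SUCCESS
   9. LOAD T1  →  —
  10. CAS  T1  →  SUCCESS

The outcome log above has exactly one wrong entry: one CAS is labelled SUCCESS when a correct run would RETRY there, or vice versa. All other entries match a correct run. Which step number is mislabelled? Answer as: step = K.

step = 8

Reference trace:
1. LOAD T1 → mem=2 r[T1]=2 [LOAD]
2. CAS T1 → mem=3 r[T1]=2 [OK]
3. LOAD T1 → mem=3 r[T1]=3 [LOAD]
4. CAS T1 → mem=4 r[T1]=3 [OK]
5. LOAD T0 → mem=4 r[T0]=4 [LOAD]
6. LOAD T2 → mem=4 r[T2]=4 [LOAD]
7. CAS T2 → mem=5 r[T2]=4 [OK]
8. CAS T0 → mem=5 r[T0]=4 [RETRY]
9. LOAD T1 → mem=5 r[T1]=5 [LOAD]
10. CAS T1 → mem=6 r[T1]=5 [OK]
Log disagrees first at step 8.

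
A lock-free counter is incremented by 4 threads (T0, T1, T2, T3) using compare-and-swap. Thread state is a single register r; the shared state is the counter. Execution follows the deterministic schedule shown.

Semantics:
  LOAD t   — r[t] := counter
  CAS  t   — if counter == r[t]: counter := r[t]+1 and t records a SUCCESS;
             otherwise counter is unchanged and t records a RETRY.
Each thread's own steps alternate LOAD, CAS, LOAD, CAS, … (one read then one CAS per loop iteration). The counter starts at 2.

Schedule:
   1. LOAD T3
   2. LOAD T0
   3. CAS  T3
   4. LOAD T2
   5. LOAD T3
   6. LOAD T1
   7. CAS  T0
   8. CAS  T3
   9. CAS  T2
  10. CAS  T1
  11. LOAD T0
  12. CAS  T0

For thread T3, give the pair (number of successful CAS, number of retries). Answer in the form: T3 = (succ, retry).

T3 = (2, 0)

1. LOAD T3 → mem=2 r[T3]=2 [LOAD]
2. LOAD T0 → mem=2 r[T0]=2 [LOAD]
3. CAS T3 → mem=3 r[T3]=2 [OK]
4. LOAD T2 → mem=3 r[T2]=3 [LOAD]
5. LOAD T3 → mem=3 r[T3]=3 [LOAD]
6. LOAD T1 → mem=3 r[T1]=3 [LOAD]
7. CAS T0 → mem=3 r[T0]=2 [RETRY]
8. CAS T3 → mem=4 r[T3]=3 [OK]
9. CAS T2 → mem=4 r[T2]=3 [RETRY]
10. CAS T1 → mem=4 r[T1]=3 [RETRY]
11. LOAD T0 → mem=4 r[T0]=4 [LOAD]
12. CAS T0 → mem=5 r[T0]=4 [OK]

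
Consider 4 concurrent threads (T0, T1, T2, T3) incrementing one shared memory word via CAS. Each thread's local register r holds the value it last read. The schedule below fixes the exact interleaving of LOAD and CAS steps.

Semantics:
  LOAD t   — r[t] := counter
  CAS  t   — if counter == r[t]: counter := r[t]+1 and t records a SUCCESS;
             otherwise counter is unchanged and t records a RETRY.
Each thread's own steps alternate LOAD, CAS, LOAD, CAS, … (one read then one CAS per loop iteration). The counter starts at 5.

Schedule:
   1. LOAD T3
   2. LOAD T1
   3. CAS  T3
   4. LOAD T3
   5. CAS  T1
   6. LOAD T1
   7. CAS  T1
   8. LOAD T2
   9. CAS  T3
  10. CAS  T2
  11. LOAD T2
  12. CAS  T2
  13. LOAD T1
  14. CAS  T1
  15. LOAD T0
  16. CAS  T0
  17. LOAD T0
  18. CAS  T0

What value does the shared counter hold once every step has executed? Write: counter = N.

counter = 12

1. LOAD T3 → mem=5 r[T3]=5 [LOAD]
2. LOAD T1 → mem=5 r[T1]=5 [LOAD]
3. CAS T3 → mem=6 r[T3]=5 [OK]
4. LOAD T3 → mem=6 r[T3]=6 [LOAD]
5. CAS T1 → mem=6 r[T1]=5 [RETRY]
6. LOAD T1 → mem=6 r[T1]=6 [LOAD]
7. CAS T1 → mem=7 r[T1]=6 [OK]
8. LOAD T2 → mem=7 r[T2]=7 [LOAD]
9. CAS T3 → mem=7 r[T3]=6 [RETRY]
10. CAS T2 → mem=8 r[T2]=7 [OK]
11. LOAD T2 → mem=8 r[T2]=8 [LOAD]
12. CAS T2 → mem=9 r[T2]=8 [OK]
13. LOAD T1 → mem=9 r[T1]=9 [LOAD]
14. CAS T1 → mem=10 r[T1]=9 [OK]
15. LOAD T0 → mem=10 r[T0]=10 [LOAD]
16. CAS T0 → mem=11 r[T0]=10 [OK]
17. LOAD T0 → mem=11 r[T0]=11 [LOAD]
18. CAS T0 → mem=12 r[T0]=11 [OK]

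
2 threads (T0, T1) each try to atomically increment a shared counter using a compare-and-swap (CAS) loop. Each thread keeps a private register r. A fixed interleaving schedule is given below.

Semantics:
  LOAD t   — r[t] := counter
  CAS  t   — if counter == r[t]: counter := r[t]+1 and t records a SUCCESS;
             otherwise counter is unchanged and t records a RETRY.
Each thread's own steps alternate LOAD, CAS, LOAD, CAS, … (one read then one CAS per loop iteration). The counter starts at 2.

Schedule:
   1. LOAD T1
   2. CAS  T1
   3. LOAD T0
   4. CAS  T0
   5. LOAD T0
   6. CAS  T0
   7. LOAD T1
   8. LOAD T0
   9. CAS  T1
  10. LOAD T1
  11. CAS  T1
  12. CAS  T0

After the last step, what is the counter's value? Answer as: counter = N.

counter = 7

[1] T1.load  rd  (counter 2, T1.r 2)
[2] T1.cas  hit  (counter 3, T1.r 2)
[3] T0.load  rd  (counter 3, T0.r 3)
[4] T0.cas  hit  (counter 4, T0.r 3)
[5] T0.load  rd  (counter 4, T0.r 4)
[6] T0.cas  hit  (counter 5, T0.r 4)
[7] T1.load  rd  (counter 5, T1.r 5)
[8] T0.load  rd  (counter 5, T0.r 5)
[9] T1.cas  hit  (counter 6, T1.r 5)
[10] T1.load  rd  (counter 6, T1.r 6)
[11] T1.cas  hit  (counter 7, T1.r 6)
[12] T0.cas  miss  (counter 7, T0.r 5)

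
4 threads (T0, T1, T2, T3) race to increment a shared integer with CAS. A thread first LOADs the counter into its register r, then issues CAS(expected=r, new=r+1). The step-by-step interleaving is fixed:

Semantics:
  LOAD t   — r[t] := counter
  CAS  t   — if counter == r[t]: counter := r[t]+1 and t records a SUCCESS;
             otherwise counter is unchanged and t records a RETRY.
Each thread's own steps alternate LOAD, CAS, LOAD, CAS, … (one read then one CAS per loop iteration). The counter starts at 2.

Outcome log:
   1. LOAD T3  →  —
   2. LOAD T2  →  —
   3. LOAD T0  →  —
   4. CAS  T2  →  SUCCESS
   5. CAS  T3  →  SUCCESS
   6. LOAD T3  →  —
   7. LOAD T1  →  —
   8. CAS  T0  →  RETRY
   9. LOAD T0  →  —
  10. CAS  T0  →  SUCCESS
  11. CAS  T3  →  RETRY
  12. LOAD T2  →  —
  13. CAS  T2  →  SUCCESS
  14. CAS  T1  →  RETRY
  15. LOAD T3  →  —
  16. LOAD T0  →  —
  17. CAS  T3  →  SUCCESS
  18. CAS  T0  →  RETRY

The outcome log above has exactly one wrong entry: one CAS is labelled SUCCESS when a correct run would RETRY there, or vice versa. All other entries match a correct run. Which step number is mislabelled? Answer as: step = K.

step = 5

Re-executing:
[1] T3.load  rd  (counter 2, T3.r 2)
[2] T2.load  rd  (counter 2, T2.r 2)
[3] T0.load  rd  (counter 2, T0.r 2)
[4] T2.cas  hit  (counter 3, T2.r 2)
[5] T3.cas  miss  (counter 3, T3.r 2)
[6] T3.load  rd  (counter 3, T3.r 3)
[7] T1.load  rd  (counter 3, T1.r 3)
[8] T0.cas  miss  (counter 3, T0.r 2)
[9] T0.load  rd  (counter 3, T0.r 3)
[10] T0.cas  hit  (counter 4, T0.r 3)
[11] T3.cas  miss  (counter 4, T3.r 3)
[12] T2.load  rd  (counter 4, T2.r 4)
[13] T2.cas  hit  (counter 5, T2.r 4)
[14] T1.cas  miss  (counter 5, T1.r 3)
[15] T3.load  rd  (counter 5, T3.r 5)
[16] T0.load  rd  (counter 5, T0.r 5)
[17] T3.cas  hit  (counter 6, T3.r 5)
[18] T0.cas  miss  (counter 6, T0.r 5)
Mismatch at 5.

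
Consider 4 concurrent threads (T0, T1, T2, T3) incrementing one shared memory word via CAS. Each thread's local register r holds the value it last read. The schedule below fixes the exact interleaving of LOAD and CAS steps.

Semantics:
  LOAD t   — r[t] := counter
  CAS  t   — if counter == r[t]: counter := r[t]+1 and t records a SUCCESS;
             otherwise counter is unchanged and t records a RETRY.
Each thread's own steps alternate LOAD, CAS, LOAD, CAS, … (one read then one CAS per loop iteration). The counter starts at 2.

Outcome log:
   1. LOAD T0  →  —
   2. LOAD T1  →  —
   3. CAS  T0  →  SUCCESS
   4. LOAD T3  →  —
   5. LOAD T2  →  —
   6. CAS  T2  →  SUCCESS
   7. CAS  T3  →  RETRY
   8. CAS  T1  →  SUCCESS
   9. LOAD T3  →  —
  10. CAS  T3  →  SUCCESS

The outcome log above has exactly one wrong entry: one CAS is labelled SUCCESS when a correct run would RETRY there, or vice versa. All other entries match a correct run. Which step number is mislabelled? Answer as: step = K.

step = 8

Correct run:
step 1: T0 LOAD ⇒ load; ctr=2 reg=2
step 2: T1 LOAD ⇒ load; ctr=2 reg=2
step 3: T0 CAS ⇒ ok; ctr=3 reg=2
step 4: T3 LOAD ⇒ load; ctr=3 reg=3
step 5: T2 LOAD ⇒ load; ctr=3 reg=3
step 6: T2 CAS ⇒ ok; ctr=4 reg=3
step 7: T3 CAS ⇒ retry; ctr=4 reg=3
step 8: T1 CAS ⇒ retry; ctr=4 reg=2
step 9: T3 LOAD ⇒ load; ctr=4 reg=4
step 10: T3 CAS ⇒ ok; ctr=5 reg=4
Log disagrees first at step 8.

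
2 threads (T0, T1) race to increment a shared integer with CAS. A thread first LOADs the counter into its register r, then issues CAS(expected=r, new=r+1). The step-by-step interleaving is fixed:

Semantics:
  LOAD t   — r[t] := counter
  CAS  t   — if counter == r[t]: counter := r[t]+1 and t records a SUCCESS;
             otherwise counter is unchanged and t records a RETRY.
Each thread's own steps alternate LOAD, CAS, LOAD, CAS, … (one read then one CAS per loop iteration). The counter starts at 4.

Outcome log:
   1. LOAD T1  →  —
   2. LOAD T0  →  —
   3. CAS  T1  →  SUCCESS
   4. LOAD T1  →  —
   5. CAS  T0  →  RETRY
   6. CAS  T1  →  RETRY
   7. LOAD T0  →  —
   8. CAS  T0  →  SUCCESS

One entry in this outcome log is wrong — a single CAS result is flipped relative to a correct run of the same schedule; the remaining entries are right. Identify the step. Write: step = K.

step = 6

Re-executing:
T1 LOAD — after: cnt=4, r=4 — load
T0 LOAD — after: cnt=4, r=4 — load
T1 CAS — after: cnt=5, r=4 — ok
T1 LOAD — after: cnt=5, r=5 — load
T0 CAS — after: cnt=5, r=4 — retry
T1 CAS — after: cnt=6, r=5 — ok
T0 LOAD — after: cnt=6, r=6 — load
T0 CAS — after: cnt=7, r=6 — ok
Log disagrees first at step 6.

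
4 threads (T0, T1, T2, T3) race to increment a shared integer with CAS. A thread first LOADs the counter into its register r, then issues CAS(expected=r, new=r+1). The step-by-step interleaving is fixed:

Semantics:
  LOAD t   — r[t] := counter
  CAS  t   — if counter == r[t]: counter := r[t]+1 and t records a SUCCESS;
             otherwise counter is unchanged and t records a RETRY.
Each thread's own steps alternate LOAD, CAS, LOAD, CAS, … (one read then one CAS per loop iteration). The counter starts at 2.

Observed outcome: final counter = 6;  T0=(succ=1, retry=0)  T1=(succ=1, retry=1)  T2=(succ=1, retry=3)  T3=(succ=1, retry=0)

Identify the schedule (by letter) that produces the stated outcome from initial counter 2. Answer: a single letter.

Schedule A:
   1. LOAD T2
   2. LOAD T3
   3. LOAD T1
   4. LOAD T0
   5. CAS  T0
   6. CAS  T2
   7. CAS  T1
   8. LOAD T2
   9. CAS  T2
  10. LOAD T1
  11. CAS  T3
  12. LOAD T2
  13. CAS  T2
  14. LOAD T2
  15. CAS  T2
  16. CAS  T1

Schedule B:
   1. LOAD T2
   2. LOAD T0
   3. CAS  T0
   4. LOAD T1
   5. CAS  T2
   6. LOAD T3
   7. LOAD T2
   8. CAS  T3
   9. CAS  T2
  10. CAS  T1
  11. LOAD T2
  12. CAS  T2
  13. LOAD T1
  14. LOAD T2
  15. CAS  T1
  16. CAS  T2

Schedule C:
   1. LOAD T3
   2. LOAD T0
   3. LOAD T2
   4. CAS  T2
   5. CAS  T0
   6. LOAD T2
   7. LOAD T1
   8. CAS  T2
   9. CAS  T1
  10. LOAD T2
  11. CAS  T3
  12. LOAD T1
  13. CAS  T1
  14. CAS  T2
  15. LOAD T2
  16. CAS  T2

B

Simulating candidate B:
T2 LOAD — after: cnt=2, r=2 — load
T0 LOAD — after: cnt=2, r=2 — load
T0 CAS — after: cnt=3, r=2 — ok
T1 LOAD — after: cnt=3, r=3 — load
T2 CAS — after: cnt=3, r=2 — retry
T3 LOAD — after: cnt=3, r=3 — load
T2 LOAD — after: cnt=3, r=3 — load
T3 CAS — after: cnt=4, r=3 — ok
T2 CAS — after: cnt=4, r=3 — retry
T1 CAS — after: cnt=4, r=3 — retry
T2 LOAD — after: cnt=4, r=4 — load
T2 CAS — after: cnt=5, r=4 — ok
T1 LOAD — after: cnt=5, r=5 — load
T2 LOAD — after: cnt=5, r=5 — load
T1 CAS — after: cnt=6, r=5 — ok
T2 CAS — after: cnt=6, r=5 — retry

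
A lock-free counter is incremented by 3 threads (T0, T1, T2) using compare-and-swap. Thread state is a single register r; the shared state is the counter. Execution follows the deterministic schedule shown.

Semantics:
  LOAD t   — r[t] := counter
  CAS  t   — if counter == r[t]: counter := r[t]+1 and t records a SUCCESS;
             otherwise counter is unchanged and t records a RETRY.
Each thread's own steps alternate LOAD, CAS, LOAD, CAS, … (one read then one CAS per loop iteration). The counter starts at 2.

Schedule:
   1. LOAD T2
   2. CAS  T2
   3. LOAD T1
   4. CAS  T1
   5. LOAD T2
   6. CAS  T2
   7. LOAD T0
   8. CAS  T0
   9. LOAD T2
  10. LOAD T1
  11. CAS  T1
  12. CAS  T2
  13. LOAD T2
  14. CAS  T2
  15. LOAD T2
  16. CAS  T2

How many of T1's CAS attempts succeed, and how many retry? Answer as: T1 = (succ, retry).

#1 T2 reads 2
#2 T2 CAS(2→3) writes; counter now 3
#3 T1 reads 3
#4 T1 CAS(3→4) writes; counter now 4
#5 T2 reads 4
#6 T2 CAS(4→5) writes; counter now 5
#7 T0 reads 5
#8 T0 CAS(5→6) writes; counter now 6
#9 T2 reads 6
#10 T1 reads 6
#11 T1 CAS(6→7) writes; counter now 7
#12 T2 CAS(6→7) fails; counter now 7
#13 T2 reads 7
#14 T2 CAS(7→8) writes; counter now 8
#15 T2 reads 8
#16 T2 CAS(8→9) writes; counter now 9

T1 = (2, 0)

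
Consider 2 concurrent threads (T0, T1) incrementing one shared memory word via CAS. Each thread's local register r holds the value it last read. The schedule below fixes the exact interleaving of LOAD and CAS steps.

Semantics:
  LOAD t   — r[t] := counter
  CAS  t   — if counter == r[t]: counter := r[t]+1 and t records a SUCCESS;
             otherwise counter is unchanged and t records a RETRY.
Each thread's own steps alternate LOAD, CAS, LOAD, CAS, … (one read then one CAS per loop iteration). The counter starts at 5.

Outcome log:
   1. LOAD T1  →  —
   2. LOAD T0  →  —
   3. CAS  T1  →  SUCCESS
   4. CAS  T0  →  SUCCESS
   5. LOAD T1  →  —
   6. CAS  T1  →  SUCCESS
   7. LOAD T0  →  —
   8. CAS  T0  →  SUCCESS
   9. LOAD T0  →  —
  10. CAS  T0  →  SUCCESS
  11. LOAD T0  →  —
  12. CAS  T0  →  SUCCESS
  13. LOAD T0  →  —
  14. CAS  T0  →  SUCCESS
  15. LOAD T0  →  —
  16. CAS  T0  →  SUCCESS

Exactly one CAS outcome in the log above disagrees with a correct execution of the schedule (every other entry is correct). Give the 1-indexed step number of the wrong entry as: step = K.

step = 4

Reference trace:
T1 LOAD — after: cnt=5, r=5 — load
T0 LOAD — after: cnt=5, r=5 — load
T1 CAS — after: cnt=6, r=5 — ok
T0 CAS — after: cnt=6, r=5 — retry
T1 LOAD — after: cnt=6, r=6 — load
T1 CAS — after: cnt=7, r=6 — ok
T0 LOAD — after: cnt=7, r=7 — load
T0 CAS — after: cnt=8, r=7 — ok
T0 LOAD — after: cnt=8, r=8 — load
T0 CAS — after: cnt=9, r=8 — ok
T0 LOAD — after: cnt=9, r=9 — load
T0 CAS — after: cnt=10, r=9 — ok
T0 LOAD — after: cnt=10, r=10 — load
T0 CAS — after: cnt=11, r=10 — ok
T0 LOAD — after: cnt=11, r=11 — load
T0 CAS — after: cnt=12, r=11 — ok
Mismatch at 4.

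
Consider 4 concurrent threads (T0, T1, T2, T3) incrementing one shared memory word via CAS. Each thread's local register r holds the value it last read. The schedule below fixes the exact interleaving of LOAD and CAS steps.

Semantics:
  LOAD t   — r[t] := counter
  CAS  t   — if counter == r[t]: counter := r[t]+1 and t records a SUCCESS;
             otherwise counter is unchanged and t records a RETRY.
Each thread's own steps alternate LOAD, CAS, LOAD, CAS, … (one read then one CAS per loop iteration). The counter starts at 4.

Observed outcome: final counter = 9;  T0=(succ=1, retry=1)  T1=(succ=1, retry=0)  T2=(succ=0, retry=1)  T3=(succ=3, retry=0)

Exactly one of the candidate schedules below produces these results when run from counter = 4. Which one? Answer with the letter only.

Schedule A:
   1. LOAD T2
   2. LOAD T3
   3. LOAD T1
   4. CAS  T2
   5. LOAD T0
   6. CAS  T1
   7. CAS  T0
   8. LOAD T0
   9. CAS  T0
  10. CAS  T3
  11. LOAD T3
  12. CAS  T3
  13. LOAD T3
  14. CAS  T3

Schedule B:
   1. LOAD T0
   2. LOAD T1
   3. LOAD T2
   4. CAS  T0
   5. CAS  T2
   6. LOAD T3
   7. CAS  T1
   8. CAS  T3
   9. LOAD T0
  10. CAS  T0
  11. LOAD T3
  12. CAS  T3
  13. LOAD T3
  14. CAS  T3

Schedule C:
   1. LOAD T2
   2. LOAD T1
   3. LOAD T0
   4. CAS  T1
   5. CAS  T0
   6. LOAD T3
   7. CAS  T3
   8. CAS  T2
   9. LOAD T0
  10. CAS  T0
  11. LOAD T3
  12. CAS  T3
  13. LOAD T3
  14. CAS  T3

Simulating candidate C:
   1) LOAD T2:  M=4  r_T2=4
   2) LOAD T1:  M=4  r_T1=4
   3) LOAD T0:  M=4  r_T0=4
   4) CAS  T1:  M=5  r_T1=4 ✓
   5) CAS  T0:  M=5  r_T0=4 ✗
   6) LOAD T3:  M=5  r_T3=5
   7) CAS  T3:  M=6  r_T3=5 ✓
   8) CAS  T2:  M=6  r_T2=4 ✗
   9) LOAD T0:  M=6  r_T0=6
  10) CAS  T0:  M=7  r_T0=6 ✓
  11) LOAD T3:  M=7  r_T3=7
  12) CAS  T3:  M=8  r_T3=7 ✓
  13) LOAD T3:  M=8  r_T3=8
  14) CAS  T3:  M=9  r_T3=8 ✓

C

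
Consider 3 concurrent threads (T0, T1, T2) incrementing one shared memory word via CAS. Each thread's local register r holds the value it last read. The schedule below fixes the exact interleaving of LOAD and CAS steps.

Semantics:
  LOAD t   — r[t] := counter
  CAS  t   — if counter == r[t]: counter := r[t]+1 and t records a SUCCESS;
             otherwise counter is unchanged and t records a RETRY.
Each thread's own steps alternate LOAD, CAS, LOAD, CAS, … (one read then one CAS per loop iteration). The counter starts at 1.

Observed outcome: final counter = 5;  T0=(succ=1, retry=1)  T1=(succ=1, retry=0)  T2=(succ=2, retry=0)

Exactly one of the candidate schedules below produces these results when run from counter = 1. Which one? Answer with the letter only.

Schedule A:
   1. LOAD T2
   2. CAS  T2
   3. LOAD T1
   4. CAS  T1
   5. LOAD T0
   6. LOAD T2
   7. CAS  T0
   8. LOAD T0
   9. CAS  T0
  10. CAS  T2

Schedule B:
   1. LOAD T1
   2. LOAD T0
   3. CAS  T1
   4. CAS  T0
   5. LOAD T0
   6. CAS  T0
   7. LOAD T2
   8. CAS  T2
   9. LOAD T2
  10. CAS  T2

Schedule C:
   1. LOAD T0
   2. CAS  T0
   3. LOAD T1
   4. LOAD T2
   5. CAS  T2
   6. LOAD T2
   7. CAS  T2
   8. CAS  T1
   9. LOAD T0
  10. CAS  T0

Simulating candidate B:
   1) LOAD T1:  M=1  r_T1=1
   2) LOAD T0:  M=1  r_T0=1
   3) CAS  T1:  M=2  r_T1=1 ✓
   4) CAS  T0:  M=2  r_T0=1 ✗
   5) LOAD T0:  M=2  r_T0=2
   6) CAS  T0:  M=3  r_T0=2 ✓
   7) LOAD T2:  M=3  r_T2=3
   8) CAS  T2:  M=4  r_T2=3 ✓
   9) LOAD T2:  M=4  r_T2=4
  10) CAS  T2:  M=5  r_T2=4 ✓

B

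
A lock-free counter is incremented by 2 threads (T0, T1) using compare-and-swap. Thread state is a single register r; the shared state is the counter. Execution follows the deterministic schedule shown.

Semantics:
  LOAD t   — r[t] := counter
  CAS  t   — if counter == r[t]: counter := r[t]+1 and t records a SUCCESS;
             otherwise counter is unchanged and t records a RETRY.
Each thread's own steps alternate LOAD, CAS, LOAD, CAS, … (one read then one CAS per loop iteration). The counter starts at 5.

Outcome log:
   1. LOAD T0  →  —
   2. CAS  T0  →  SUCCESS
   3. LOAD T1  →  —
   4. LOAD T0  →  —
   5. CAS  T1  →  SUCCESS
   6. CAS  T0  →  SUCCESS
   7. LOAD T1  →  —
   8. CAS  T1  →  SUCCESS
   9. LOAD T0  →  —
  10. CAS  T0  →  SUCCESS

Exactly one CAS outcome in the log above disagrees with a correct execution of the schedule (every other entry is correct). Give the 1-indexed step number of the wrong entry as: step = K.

Reference trace:
   1) LOAD T0:  M=5  r_T0=5
   2) CAS  T0:  M=6  r_T0=5 ✓
   3) LOAD T1:  M=6  r_T1=6
   4) LOAD T0:  M=6  r_T0=6
   5) CAS  T1:  M=7  r_T1=6 ✓
   6) CAS  T0:  M=7  r_T0=6 ✗
   7) LOAD T1:  M=7  r_T1=7
   8) CAS  T1:  M=8  r_T1=7 ✓
   9) LOAD T0:  M=8  r_T0=8
  10) CAS  T0:  M=9  r_T0=8 ✓
Flip is step 6.

step = 6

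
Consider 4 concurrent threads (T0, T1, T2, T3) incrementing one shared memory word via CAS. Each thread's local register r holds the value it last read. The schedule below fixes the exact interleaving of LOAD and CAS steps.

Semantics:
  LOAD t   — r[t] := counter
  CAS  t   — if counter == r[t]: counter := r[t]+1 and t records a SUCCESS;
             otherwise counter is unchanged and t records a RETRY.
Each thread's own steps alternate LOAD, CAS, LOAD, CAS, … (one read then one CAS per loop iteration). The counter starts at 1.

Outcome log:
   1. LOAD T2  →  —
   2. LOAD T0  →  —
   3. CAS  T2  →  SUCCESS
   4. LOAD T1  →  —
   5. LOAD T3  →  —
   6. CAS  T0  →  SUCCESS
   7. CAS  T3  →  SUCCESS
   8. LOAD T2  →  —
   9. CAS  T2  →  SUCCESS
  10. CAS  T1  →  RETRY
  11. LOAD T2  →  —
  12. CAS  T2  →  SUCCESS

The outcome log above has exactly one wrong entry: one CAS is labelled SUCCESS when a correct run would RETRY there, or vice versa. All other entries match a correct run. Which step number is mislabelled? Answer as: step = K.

step = 6

Reference trace:
step 1: T2 LOAD ⇒ load; ctr=1 reg=1
step 2: T0 LOAD ⇒ load; ctr=1 reg=1
step 3: T2 CAS ⇒ ok; ctr=2 reg=1
step 4: T1 LOAD ⇒ load; ctr=2 reg=2
step 5: T3 LOAD ⇒ load; ctr=2 reg=2
step 6: T0 CAS ⇒ retry; ctr=2 reg=1
step 7: T3 CAS ⇒ ok; ctr=3 reg=2
step 8: T2 LOAD ⇒ load; ctr=3 reg=3
step 9: T2 CAS ⇒ ok; ctr=4 reg=3
step 10: T1 CAS ⇒ retry; ctr=4 reg=2
step 11: T2 LOAD ⇒ load; ctr=4 reg=4
step 12: T2 CAS ⇒ ok; ctr=5 reg=4
Mismatch at 6.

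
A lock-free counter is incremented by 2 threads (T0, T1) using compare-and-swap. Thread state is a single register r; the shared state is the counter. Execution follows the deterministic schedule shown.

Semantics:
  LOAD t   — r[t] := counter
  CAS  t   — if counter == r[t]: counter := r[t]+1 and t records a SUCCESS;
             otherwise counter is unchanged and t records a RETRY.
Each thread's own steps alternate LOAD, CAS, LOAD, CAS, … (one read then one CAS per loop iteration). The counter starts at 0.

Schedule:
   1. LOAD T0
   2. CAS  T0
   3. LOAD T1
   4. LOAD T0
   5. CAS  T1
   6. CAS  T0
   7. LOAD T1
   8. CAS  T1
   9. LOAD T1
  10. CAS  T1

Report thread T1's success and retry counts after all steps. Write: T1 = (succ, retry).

step 1: T0 LOAD ⇒ load; ctr=0 reg=0
step 2: T0 CAS ⇒ ok; ctr=1 reg=0
step 3: T1 LOAD ⇒ load; ctr=1 reg=1
step 4: T0 LOAD ⇒ load; ctr=1 reg=1
step 5: T1 CAS ⇒ ok; ctr=2 reg=1
step 6: T0 CAS ⇒ retry; ctr=2 reg=1
step 7: T1 LOAD ⇒ load; ctr=2 reg=2
step 8: T1 CAS ⇒ ok; ctr=3 reg=2
step 9: T1 LOAD ⇒ load; ctr=3 reg=3
step 10: T1 CAS ⇒ ok; ctr=4 reg=3

T1 = (3, 0)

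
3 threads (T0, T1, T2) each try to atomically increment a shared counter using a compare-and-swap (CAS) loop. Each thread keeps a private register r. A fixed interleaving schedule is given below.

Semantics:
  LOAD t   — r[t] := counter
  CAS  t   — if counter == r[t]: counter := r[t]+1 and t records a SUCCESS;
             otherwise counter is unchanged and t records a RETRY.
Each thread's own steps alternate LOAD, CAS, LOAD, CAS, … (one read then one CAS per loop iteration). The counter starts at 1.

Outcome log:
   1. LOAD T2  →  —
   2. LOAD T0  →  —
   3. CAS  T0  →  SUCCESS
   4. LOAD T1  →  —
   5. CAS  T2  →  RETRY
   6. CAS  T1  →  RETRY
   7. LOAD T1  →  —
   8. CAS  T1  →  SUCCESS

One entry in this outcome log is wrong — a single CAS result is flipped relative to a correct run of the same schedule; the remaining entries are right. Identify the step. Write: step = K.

step = 6

Correct run:
1. LOAD T2 → mem=1 r[T2]=1 [LOAD]
2. LOAD T0 → mem=1 r[T0]=1 [LOAD]
3. CAS T0 → mem=2 r[T0]=1 [OK]
4. LOAD T1 → mem=2 r[T1]=2 [LOAD]
5. CAS T2 → mem=2 r[T2]=1 [RETRY]
6. CAS T1 → mem=3 r[T1]=2 [OK]
7. LOAD T1 → mem=3 r[T1]=3 [LOAD]
8. CAS T1 → mem=4 r[T1]=3 [OK]
Log disagrees first at step 6.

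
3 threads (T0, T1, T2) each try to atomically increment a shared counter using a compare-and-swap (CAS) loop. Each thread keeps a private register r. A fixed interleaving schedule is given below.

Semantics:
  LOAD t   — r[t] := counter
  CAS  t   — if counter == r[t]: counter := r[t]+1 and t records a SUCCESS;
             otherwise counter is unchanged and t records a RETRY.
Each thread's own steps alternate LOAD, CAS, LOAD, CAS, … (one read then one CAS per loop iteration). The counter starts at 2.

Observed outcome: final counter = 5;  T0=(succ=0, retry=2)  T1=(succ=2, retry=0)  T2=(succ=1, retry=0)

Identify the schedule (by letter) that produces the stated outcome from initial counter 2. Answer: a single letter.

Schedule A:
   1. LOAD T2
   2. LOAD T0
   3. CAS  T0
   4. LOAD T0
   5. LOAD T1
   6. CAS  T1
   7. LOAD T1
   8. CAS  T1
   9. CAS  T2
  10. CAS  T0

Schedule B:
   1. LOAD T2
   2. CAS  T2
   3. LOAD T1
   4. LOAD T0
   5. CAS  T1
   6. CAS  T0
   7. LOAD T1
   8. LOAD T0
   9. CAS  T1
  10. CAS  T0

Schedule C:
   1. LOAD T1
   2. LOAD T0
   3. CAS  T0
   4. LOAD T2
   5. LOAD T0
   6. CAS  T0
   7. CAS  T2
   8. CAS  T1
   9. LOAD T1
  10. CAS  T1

B

Simulating candidate B:
1. LOAD T2 → mem=2 r[T2]=2 [LOAD]
2. CAS T2 → mem=3 r[T2]=2 [OK]
3. LOAD T1 → mem=3 r[T1]=3 [LOAD]
4. LOAD T0 → mem=3 r[T0]=3 [LOAD]
5. CAS T1 → mem=4 r[T1]=3 [OK]
6. CAS T0 → mem=4 r[T0]=3 [RETRY]
7. LOAD T1 → mem=4 r[T1]=4 [LOAD]
8. LOAD T0 → mem=4 r[T0]=4 [LOAD]
9. CAS T1 → mem=5 r[T1]=4 [OK]
10. CAS T0 → mem=5 r[T0]=4 [RETRY]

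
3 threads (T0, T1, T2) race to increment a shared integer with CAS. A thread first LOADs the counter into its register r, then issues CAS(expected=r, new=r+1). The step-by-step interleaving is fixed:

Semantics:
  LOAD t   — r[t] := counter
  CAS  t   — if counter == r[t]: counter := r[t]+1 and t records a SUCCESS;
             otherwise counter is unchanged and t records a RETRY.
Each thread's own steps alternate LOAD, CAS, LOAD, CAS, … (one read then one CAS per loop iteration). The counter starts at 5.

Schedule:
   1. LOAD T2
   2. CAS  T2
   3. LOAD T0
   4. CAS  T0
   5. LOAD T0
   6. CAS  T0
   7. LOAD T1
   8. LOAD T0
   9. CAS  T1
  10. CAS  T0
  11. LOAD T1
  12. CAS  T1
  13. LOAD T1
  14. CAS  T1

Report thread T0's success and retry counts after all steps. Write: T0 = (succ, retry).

[1] T2.load  rd  (counter 5, T2.r 5)
[2] T2.cas  hit  (counter 6, T2.r 5)
[3] T0.load  rd  (counter 6, T0.r 6)
[4] T0.cas  hit  (counter 7, T0.r 6)
[5] T0.load  rd  (counter 7, T0.r 7)
[6] T0.cas  hit  (counter 8, T0.r 7)
[7] T1.load  rd  (counter 8, T1.r 8)
[8] T0.load  rd  (counter 8, T0.r 8)
[9] T1.cas  hit  (counter 9, T1.r 8)
[10] T0.cas  miss  (counter 9, T0.r 8)
[11] T1.load  rd  (counter 9, T1.r 9)
[12] T1.cas  hit  (counter 10, T1.r 9)
[13] T1.load  rd  (counter 10, T1.r 10)
[14] T1.cas  hit  (counter 11, T1.r 10)

T0 = (2, 1)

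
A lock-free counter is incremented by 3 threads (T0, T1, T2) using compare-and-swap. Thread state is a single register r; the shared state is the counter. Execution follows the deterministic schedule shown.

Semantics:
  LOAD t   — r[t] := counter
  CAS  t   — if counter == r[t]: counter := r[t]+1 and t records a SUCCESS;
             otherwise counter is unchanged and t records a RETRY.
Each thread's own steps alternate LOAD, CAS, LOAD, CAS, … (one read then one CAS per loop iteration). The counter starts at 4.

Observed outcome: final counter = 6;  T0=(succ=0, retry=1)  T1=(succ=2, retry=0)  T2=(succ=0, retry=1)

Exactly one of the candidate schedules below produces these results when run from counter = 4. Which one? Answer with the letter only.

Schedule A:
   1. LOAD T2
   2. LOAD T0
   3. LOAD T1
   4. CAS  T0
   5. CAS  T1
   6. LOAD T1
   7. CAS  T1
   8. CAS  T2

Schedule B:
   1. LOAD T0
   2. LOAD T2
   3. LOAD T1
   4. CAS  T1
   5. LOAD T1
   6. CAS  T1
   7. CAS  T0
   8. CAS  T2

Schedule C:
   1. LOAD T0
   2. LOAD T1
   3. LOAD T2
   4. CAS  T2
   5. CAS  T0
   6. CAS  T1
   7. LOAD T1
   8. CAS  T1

Simulating candidate B:
1. LOAD T0 → mem=4 r[T0]=4 [LOAD]
2. LOAD T2 → mem=4 r[T2]=4 [LOAD]
3. LOAD T1 → mem=4 r[T1]=4 [LOAD]
4. CAS T1 → mem=5 r[T1]=4 [OK]
5. LOAD T1 → mem=5 r[T1]=5 [LOAD]
6. CAS T1 → mem=6 r[T1]=5 [OK]
7. CAS T0 → mem=6 r[T0]=4 [RETRY]
8. CAS T2 → mem=6 r[T2]=4 [RETRY]

B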